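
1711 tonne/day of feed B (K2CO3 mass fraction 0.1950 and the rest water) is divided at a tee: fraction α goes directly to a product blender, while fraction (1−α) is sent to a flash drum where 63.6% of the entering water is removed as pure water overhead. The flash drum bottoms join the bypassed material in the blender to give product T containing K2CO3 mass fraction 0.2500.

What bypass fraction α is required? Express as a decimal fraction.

All 1711×0.195 = 333.65 tonne/day of K2CO3 reaches T, so T = 333.65/0.250 = 1334.6 tonne/day and vapour = 376.42 tonne/day.
The evaporator receives (1−α)·1711 of feed at 0.805 water and removes 0.636 of that water:
0.636×0.805×(1−α)×1711 = 376.42
(1−α) = 376.42/876 = 0.4297;  α = 0.5703.

0.570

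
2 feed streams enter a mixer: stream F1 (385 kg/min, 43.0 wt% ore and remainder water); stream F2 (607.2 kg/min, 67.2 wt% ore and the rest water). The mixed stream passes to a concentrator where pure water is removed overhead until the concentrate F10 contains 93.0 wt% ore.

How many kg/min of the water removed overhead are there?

375.4 kg/min

ore entering = 385×0.430 + 607.2×0.672 = 573.59 kg/min.
All ore reports to F10, so F10 = 573.59/0.930 = 616.76 kg/min.
Total feed = 992.2 kg/min; overhead = 992.2 − 616.76 = 375.44 kg/min.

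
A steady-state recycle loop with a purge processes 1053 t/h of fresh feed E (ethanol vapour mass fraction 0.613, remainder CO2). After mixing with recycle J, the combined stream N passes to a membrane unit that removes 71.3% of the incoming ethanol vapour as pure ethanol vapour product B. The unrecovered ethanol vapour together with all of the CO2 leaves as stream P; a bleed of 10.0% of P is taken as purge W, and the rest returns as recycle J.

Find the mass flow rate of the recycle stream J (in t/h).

CO2 enters only via E and leaves only via the purge: 1053×0.387 = 0.100×(CO2 in P), and the membrane unit passes all CO2, so CO2 in N = CO2 in P = 4075.1 t/h.
ethanol vapour in N: m_A = 1053×0.613 + (1−0.100)·(1−0.713)·m_A, so m_A = 645.49/0.7417 = 870.28 t/h.
P = (1−0.713)×870.28 + 4075.1 = 4324.9 t/h.
Recycle J = (1−0.100)×4324.9 = 3892.4 t/h.

3892 t/h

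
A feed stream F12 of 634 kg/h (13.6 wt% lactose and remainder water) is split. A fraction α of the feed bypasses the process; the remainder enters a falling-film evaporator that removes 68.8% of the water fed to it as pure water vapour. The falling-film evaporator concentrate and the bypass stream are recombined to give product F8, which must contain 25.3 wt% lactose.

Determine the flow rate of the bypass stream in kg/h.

140.8 kg/h

All 634×0.136 = 86.224 kg/h of lactose reaches F8, so F8 = 86.224/0.253 = 340.81 kg/h and vapour = 293.19 kg/h.
The evaporator receives (1−α)·634 of feed at 0.864 water and removes 0.688 of that water:
0.688×0.864×(1−α)×634 = 293.19
(1−α) = 293.19/376.87 = 0.7780;  α = 0.2220.
Bypass flow = 0.2220×634 = 140.77 kg/h.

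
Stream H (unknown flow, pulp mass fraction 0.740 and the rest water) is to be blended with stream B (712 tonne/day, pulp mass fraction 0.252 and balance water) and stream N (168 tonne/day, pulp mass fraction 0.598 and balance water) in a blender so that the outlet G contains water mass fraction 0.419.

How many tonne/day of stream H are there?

Let H be the unknown flow. Total out = 880 + H.
water balance: 600.11 + 0.260·H = 0.419·(880 + H)
(0.260 − 0.419)·H = 0.419×880 − 600.11 = -231.39
H = -231.39 / -0.159 = 1455.3 tonne/day

1455 tonne/day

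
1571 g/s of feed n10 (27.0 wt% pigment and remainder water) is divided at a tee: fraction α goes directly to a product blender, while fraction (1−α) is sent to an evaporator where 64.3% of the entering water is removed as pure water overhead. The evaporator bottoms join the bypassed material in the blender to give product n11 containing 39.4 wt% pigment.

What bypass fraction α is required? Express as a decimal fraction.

All 1571×0.270 = 424.17 g/s of pigment reaches n11, so n11 = 424.17/0.394 = 1076.6 g/s and vapour = 494.43 g/s.
The evaporator receives (1−α)·1571 of feed at 0.730 water and removes 0.643 of that water:
0.643×0.730×(1−α)×1571 = 494.43
(1−α) = 494.43/737.41 = 0.6705;  α = 0.3295.

0.330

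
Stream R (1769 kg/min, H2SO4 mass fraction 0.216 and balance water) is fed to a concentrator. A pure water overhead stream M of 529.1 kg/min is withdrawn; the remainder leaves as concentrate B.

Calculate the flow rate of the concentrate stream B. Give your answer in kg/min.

1240 kg/min

Concentrate = 1769 − 529.1 = 1239.9 kg/min.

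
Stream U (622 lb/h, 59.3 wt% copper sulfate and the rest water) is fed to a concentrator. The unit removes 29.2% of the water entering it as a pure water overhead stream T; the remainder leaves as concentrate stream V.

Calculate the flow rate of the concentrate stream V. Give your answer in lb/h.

water entering = 622×0.407 = 253.15 lb/h; overhead removed = 0.292×253.15 = 73.921 lb/h.
Concentrate = 622 − 73.921 = 548.08 lb/h.

548.1 lb/h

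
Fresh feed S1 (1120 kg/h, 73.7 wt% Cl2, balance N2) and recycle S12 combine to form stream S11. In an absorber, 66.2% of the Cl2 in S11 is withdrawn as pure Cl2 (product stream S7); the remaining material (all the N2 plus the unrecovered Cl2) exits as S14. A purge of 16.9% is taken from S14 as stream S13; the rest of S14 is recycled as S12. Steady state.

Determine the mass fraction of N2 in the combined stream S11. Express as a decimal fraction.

N2 enters only via S1 and leaves only via the purge: 1120×0.263 = 0.169×(N2 in S14), and the absorber passes all N2, so N2 in S11 = N2 in S14 = 1743 kg/h.
Cl2 in S11: m_A = 1120×0.737 + (1−0.169)·(1−0.662)·m_A, so m_A = 825.44/0.7191 = 1147.8 kg/h.
S11 = 1147.8 + 1743 = 2890.8 kg/h.
N2 fraction in S11 = 1743/2890.8 = 0.6029.

0.6029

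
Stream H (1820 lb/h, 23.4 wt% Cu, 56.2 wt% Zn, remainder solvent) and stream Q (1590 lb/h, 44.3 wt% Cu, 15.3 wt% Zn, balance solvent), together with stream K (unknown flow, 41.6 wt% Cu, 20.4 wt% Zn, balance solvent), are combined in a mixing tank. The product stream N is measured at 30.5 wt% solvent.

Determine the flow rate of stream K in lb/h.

Let K be the unknown flow. Total out = 3410 + K.
solvent balance: 1013.6 + 0.380·K = 0.305·(3410 + K)
(0.380 − 0.305)·K = 0.305×3410 − 1013.6 = 26.41
K = 26.41 / 0.075 = 352.13 lb/h

352.1 lb/h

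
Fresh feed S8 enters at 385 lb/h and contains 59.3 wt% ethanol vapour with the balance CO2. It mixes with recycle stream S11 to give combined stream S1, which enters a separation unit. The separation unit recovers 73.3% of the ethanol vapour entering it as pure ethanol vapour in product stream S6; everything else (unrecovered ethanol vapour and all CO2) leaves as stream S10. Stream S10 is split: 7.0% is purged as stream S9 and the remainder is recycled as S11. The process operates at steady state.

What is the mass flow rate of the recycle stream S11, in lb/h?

CO2 enters only via S8 and leaves only via the purge: 385×0.407 = 0.070×(CO2 in S10), and the separation unit passes all CO2, so CO2 in S1 = CO2 in S10 = 2238.5 lb/h.
ethanol vapour in S1: m_A = 385×0.593 + (1−0.070)·(1−0.733)·m_A, so m_A = 228.3/0.7517 = 303.72 lb/h.
S10 = (1−0.733)×303.72 + 2238.5 = 2319.6 lb/h.
Recycle S11 = (1−0.070)×2319.6 = 2157.2 lb/h.

2157 lb/h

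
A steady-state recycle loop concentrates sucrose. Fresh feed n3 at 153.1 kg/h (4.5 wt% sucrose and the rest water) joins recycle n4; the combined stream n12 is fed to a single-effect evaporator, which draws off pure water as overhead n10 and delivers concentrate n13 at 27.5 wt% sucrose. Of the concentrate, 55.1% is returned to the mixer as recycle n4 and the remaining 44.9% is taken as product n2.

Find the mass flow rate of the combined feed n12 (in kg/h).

Overall sucrose balance (none leaves overhead): sucrose in fresh feed = sucrose in product, i.e. 153.1×0.045 = (1−0.551)·n13·0.275.
n13 = 6.8895/(0.275×0.449) = 55.797 kg/h.
Recycle n4 = 0.551×55.797 = 30.744 kg/h.
Combined feed n12 = 153.1 + 30.744 = 183.84 kg/h.

183.8 kg/h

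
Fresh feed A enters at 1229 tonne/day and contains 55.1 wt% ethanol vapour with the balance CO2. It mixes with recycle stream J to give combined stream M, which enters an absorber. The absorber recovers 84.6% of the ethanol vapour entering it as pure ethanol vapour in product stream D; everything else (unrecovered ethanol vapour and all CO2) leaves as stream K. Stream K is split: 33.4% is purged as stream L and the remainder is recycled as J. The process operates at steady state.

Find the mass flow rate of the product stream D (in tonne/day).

638.4 tonne/day

ethanol vapour in M: m_A = 1229×0.551 + (1−0.334)·(1−0.846)·m_A, so m_A = 677.18/0.8974 = 754.57 tonne/day.
Product D = 0.846×754.57 = 638.37 tonne/day.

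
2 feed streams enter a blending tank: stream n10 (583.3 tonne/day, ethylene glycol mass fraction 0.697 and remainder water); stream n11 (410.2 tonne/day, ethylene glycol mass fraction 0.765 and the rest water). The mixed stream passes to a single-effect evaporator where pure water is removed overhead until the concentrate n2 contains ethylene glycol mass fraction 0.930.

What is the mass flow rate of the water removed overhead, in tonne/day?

ethylene glycol entering = 583.3×0.697 + 410.2×0.765 = 720.36 tonne/day.
All ethylene glycol reports to n2, so n2 = 720.36/0.930 = 774.58 tonne/day.
Total feed = 993.5 tonne/day; overhead = 993.5 − 774.58 = 218.92 tonne/day.

218.9 tonne/day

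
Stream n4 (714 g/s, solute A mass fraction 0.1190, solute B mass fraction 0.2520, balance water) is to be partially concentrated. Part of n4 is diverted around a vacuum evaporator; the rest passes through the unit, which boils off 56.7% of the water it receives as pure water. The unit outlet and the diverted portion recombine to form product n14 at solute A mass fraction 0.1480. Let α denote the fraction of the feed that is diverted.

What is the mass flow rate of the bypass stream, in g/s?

321.7 g/s

All 714×0.119 = 84.966 g/s of solute A reaches n14, so n14 = 84.966/0.148 = 574.09 g/s and vapour = 139.91 g/s.
The evaporator receives (1−α)·714 of feed at 0.629 water and removes 0.567 of that water:
0.567×0.629×(1−α)×714 = 139.91
(1−α) = 139.91/254.64 = 0.5494;  α = 0.4506.
Bypass flow = 0.4506×714 = 321.72 g/s.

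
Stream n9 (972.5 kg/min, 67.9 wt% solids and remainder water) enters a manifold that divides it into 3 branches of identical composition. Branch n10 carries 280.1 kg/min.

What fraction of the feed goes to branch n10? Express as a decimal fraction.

0.288

Fraction to n10 = 280.1/972.5 = 0.2880.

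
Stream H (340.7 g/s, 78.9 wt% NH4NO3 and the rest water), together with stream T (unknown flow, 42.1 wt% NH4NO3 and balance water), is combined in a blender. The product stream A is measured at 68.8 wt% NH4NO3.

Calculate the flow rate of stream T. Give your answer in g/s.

Let T be the unknown flow. Total out = 340.7 + T.
NH4NO3 balance: 268.81 + 0.421·T = 0.688·(340.7 + T)
(0.421 − 0.688)·T = 0.688×340.7 − 268.81 = -34.411
T = -34.411 / -0.267 = 128.88 g/s

128.9 g/s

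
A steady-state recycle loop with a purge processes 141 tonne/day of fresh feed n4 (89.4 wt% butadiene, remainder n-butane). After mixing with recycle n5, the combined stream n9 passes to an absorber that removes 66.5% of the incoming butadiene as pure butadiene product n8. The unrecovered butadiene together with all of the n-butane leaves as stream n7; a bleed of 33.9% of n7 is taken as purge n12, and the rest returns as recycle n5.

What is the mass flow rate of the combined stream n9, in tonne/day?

206 tonne/day

n-butane enters only via n4 and leaves only via the purge: 141×0.106 = 0.339×(n-butane in n7), and the absorber passes all n-butane, so n-butane in n9 = n-butane in n7 = 44.088 tonne/day.
butadiene in n9: m_A = 141×0.894 + (1−0.339)·(1−0.665)·m_A, so m_A = 126.05/0.7786 = 161.91 tonne/day.
n9 = 161.91 + 44.088 = 205.99 tonne/day.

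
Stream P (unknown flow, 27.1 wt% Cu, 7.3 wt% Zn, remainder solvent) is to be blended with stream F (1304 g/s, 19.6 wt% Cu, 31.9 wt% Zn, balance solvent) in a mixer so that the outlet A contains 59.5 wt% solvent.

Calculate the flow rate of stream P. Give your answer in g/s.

2351 g/s

Let P be the unknown flow. Total out = 1304 + P.
solvent balance: 632.44 + 0.656·P = 0.595·(1304 + P)
(0.656 − 0.595)·P = 0.595×1304 − 632.44 = 143.44
P = 143.44 / 0.061 = 2351.5 g/s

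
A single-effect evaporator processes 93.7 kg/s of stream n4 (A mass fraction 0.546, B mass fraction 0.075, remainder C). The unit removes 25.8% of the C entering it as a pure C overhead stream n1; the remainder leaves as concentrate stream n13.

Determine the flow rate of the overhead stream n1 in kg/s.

C entering = 93.7×0.379 = 35.512 kg/s; overhead removed = 0.258×35.512 = 9.1622 kg/s.

9.162 kg/s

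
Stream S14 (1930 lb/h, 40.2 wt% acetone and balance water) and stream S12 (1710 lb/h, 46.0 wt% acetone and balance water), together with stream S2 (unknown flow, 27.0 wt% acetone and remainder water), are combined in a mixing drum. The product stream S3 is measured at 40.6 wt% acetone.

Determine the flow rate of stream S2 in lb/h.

Let S2 be the unknown flow. Total out = 3640 + S2.
acetone balance: 1562.5 + 0.270·S2 = 0.406·(3640 + S2)
(0.270 − 0.406)·S2 = 0.406×3640 − 1562.5 = -84.62
S2 = -84.62 / -0.136 = 622.21 lb/h

622.2 lb/h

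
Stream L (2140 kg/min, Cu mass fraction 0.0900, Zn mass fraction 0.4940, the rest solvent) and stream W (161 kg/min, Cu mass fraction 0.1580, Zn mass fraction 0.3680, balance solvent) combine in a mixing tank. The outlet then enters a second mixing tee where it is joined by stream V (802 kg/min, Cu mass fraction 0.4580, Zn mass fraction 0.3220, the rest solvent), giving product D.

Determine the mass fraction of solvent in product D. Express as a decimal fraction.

Overall, product flow = 3103 kg/min.
solvent in = 2140×0.416 + 161×0.474 + 802×0.220 = 1143 kg/min.
solvent fraction in D = 0.3684.

0.3684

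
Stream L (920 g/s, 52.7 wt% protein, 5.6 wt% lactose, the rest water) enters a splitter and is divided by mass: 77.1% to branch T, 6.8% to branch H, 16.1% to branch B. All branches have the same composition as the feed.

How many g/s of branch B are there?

148.1 g/s

Branch B flow = 0.161×920 = 148.12 g/s.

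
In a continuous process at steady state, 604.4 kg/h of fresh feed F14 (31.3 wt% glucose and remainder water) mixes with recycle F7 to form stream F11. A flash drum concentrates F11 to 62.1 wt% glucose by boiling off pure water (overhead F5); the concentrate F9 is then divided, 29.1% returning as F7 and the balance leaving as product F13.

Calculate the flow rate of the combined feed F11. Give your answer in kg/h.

729.4 kg/h

Overall glucose balance (none leaves overhead): glucose in fresh feed = glucose in product, i.e. 604.4×0.313 = (1−0.291)·F9·0.621.
F9 = 189.18/(0.621×0.709) = 429.67 kg/h.
Recycle F7 = 0.291×429.67 = 125.03 kg/h.
Combined feed F11 = 604.4 + 125.03 = 729.43 kg/h.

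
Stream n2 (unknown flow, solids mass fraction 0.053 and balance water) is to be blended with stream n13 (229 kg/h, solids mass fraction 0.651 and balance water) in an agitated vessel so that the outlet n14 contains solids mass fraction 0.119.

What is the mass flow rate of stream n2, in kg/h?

1846 kg/h

Let n2 be the unknown flow. Total out = 229 + n2.
solids balance: 149.08 + 0.053·n2 = 0.119·(229 + n2)
(0.053 − 0.119)·n2 = 0.119×229 − 149.08 = -121.83
n2 = -121.83 / -0.066 = 1845.9 kg/h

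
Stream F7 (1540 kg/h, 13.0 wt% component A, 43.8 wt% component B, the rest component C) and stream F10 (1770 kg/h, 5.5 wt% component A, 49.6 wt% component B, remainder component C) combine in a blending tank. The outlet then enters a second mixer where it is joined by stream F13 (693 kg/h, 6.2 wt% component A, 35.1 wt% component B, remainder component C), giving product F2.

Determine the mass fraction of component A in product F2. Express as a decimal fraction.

Overall, product flow = 4003 kg/h.
component A in = 1540×0.130 + 1770×0.055 + 693×0.062 = 340.52 kg/h.
component A fraction in F2 = 0.085.

0.085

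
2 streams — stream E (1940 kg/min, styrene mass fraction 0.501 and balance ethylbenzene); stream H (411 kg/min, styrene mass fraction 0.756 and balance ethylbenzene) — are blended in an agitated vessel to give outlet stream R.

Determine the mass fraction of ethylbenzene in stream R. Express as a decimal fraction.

Total flow out = 1940 + 411 = 2351 kg/min.
ethylbenzene in = 1940×0.499 + 411×0.244 = 1068.3 kg/min.
ethylbenzene mass fraction in R = 1068.3/2351 = 0.454.

0.454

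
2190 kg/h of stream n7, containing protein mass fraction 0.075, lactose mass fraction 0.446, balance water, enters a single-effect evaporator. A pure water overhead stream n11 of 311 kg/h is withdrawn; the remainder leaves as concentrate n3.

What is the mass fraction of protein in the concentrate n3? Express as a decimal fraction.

0.087

protein is not removed: 2190×0.075 = 164.25 kg/h of protein enters n3.
Concentrate = 2190 − 311 = 1879 kg/h.
Mass fraction = 164.25/1879 = 0.087.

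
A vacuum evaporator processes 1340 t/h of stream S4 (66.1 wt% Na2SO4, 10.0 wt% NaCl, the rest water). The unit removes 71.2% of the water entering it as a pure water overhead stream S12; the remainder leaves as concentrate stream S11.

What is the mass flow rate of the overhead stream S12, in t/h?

228 t/h

water entering = 1340×0.239 = 320.26 t/h; overhead removed = 0.712×320.26 = 228.03 t/h.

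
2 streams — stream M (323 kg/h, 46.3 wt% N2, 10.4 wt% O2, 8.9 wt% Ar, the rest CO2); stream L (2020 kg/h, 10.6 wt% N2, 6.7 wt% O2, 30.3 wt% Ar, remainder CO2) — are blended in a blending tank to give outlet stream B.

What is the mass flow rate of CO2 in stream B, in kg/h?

CO2 out = CO2 in = 323×0.344 + 2020×0.524 = 1169.6 kg/h.

1170 kg/h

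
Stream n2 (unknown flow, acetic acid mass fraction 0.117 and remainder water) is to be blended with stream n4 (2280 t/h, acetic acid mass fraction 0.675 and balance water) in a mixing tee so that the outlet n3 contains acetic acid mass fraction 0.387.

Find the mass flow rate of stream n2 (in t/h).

Let n2 be the unknown flow. Total out = 2280 + n2.
acetic acid balance: 1539 + 0.117·n2 = 0.387·(2280 + n2)
(0.117 − 0.387)·n2 = 0.387×2280 − 1539 = -656.64
n2 = -656.64 / -0.270 = 2432 t/h

2432 t/h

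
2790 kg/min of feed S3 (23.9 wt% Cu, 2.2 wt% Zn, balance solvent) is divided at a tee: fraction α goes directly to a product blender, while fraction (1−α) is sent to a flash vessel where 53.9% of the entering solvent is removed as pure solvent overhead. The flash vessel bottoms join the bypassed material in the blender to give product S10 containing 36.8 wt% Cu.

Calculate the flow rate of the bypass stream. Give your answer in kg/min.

All 2790×0.239 = 666.81 kg/min of Cu reaches S10, so S10 = 666.81/0.368 = 1812 kg/min and vapour = 978.02 kg/min.
The evaporator receives (1−α)·2790 of feed at 0.739 solvent and removes 0.539 of that solvent:
0.539×0.739×(1−α)×2790 = 978.02
(1−α) = 978.02/1111.3 = 0.8801;  α = 0.1199.
Bypass flow = 0.1199×2790 = 334.65 kg/min.

334.7 kg/min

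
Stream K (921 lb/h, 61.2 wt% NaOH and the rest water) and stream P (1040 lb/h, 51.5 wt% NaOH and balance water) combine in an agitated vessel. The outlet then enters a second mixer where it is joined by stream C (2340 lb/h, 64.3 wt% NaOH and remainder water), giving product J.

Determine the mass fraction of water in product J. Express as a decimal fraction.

0.395

Overall, product flow = 4301 lb/h.
water in = 921×0.388 + 1040×0.485 + 2340×0.357 = 1697.1 lb/h.
water fraction in J = 0.395.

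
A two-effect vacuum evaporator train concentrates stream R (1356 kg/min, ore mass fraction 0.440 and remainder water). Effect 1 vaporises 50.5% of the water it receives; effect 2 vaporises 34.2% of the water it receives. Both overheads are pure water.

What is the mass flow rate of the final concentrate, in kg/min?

844 kg/min

water in feed = 1356×0.560 = 759.36 kg/min.
After stage 1: water left = (1−0.505)×759.36 = 375.88; stream total = 972.52 kg/min.
After stage 2: water left = (1−0.342)×375.88 = 247.33; final concentrate = 843.97 kg/min.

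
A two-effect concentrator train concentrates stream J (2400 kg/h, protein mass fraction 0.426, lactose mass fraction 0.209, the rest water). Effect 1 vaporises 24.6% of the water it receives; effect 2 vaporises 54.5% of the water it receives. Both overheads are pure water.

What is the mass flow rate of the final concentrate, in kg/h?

water in feed = 2400×0.365 = 876 kg/h.
After stage 1: water left = (1−0.246)×876 = 660.5; stream total = 2184.5 kg/h.
After stage 2: water left = (1−0.545)×660.5 = 300.53; final concentrate = 1824.5 kg/h.

1825 kg/h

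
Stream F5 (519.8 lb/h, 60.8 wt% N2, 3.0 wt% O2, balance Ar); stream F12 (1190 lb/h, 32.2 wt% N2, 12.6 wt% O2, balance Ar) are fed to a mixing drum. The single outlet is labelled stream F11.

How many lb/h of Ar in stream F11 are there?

Ar out = Ar in = 519.8×0.362 + 1190×0.552 = 845.05 lb/h.

845 lb/h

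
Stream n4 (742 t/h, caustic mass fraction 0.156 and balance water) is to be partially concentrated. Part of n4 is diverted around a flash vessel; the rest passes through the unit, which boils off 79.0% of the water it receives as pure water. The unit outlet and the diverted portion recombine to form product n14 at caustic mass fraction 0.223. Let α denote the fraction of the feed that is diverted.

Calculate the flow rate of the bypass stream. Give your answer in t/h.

407.6 t/h

All 742×0.156 = 115.75 t/h of caustic reaches n14, so n14 = 115.75/0.223 = 519.07 t/h and vapour = 222.93 t/h.
The evaporator receives (1−α)·742 of feed at 0.844 water and removes 0.790 of that water:
0.790×0.844×(1−α)×742 = 222.93
(1−α) = 222.93/494.74 = 0.4506;  α = 0.5494.
Bypass flow = 0.5494×742 = 407.65 t/h.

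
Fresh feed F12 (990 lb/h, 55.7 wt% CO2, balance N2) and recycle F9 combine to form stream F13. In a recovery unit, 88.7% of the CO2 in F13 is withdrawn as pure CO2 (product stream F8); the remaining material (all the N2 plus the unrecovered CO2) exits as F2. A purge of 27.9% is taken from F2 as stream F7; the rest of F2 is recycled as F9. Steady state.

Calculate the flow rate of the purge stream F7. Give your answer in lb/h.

457.5 lb/h

N2 enters only via F12 and leaves only via the purge: 990×0.443 = 0.279×(N2 in F2), and the recovery unit passes all N2, so N2 in F13 = N2 in F2 = 1571.9 lb/h.
CO2 in F13: m_A = 990×0.557 + (1−0.279)·(1−0.887)·m_A, so m_A = 551.43/0.9185 = 600.34 lb/h.
F2 = (1−0.887)×600.34 + 1571.9 = 1639.8 lb/h.
Purge F7 = 0.279×1639.8 = 457.5 lb/h.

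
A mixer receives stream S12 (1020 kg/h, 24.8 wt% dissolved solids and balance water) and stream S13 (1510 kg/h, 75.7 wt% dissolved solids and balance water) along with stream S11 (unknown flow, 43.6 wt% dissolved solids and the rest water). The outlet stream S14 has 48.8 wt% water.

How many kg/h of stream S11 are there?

1325 kg/h

Let S11 be the unknown flow. Total out = 2530 + S11.
water balance: 1134 + 0.564·S11 = 0.488·(2530 + S11)
(0.564 − 0.488)·S11 = 0.488×2530 − 1134 = 100.67
S11 = 100.67 / 0.076 = 1324.6 kg/h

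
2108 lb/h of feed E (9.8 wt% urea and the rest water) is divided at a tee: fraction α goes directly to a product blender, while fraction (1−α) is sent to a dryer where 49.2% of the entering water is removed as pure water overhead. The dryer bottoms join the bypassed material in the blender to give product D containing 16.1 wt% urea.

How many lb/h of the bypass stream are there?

All 2108×0.098 = 206.58 lb/h of urea reaches D, so D = 206.58/0.161 = 1283.1 lb/h and vapour = 824.87 lb/h.
The evaporator receives (1−α)·2108 of feed at 0.902 water and removes 0.492 of that water:
0.492×0.902×(1−α)×2108 = 824.87
(1−α) = 824.87/935.5 = 0.8817;  α = 0.1183.
Bypass flow = 0.1183×2108 = 249.28 lb/h.

249.3 lb/h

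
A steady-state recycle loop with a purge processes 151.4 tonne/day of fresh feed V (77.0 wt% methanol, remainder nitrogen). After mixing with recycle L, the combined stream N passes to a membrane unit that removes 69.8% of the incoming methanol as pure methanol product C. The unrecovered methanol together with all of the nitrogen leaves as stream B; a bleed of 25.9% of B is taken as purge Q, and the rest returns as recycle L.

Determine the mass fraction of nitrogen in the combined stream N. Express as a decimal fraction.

0.472

nitrogen enters only via V and leaves only via the purge: 151.4×0.230 = 0.259×(nitrogen in B), and the membrane unit passes all nitrogen, so nitrogen in N = nitrogen in B = 134.45 tonne/day.
methanol in N: m_A = 151.4×0.770 + (1−0.259)·(1−0.698)·m_A, so m_A = 116.58/0.7762 = 150.19 tonne/day.
N = 150.19 + 134.45 = 284.64 tonne/day.
nitrogen fraction in N = 134.45/284.64 = 0.472.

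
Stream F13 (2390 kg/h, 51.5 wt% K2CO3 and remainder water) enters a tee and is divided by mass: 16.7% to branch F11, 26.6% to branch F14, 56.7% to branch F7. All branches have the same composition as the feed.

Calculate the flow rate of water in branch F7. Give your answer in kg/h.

657.2 kg/h

Branch F7 total = 0.567×2390 = 1355.1 kg/h.
water in F7 = 0.485×1355.1 = 657.24 kg/h.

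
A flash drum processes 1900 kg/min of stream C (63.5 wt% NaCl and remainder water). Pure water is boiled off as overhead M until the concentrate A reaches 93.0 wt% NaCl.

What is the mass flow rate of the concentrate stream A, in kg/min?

NaCl is conserved: 1900×0.635 = 1206.5 kg/min all reports to the concentrate.
Concentrate = 1206.5/(target fraction) = 1297.3 kg/min.

1297 kg/min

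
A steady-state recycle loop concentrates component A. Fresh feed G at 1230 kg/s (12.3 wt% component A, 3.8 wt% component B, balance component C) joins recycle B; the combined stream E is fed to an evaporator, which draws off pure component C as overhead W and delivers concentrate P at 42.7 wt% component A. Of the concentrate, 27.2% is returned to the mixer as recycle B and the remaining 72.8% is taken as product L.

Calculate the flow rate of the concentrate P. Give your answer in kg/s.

Overall component A balance (none leaves overhead): component A in fresh feed = component A in product, i.e. 1230×0.123 = (1−0.272)·P·0.427.
P = 151.29/(0.427×0.728) = 486.69 kg/s.

486.7 kg/s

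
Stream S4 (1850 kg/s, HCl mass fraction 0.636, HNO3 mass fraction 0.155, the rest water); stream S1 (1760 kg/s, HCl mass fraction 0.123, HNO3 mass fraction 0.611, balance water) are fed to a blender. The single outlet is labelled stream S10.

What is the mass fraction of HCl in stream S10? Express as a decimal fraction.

Total flow out = 1850 + 1760 = 3610 kg/s.
HCl in = 1850×0.636 + 1760×0.123 = 1393.1 kg/s.
HCl mass fraction in S10 = 1393.1/3610 = 0.386.

0.386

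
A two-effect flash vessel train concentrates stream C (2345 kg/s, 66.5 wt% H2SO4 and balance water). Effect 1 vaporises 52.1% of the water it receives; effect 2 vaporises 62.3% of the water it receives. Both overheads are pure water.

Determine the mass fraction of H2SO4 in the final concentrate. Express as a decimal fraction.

0.917

water in feed = 2345×0.335 = 785.58 kg/s.
After stage 1: water left = (1−0.521)×785.58 = 376.29; stream total = 1935.7 kg/s.
After stage 2: water left = (1−0.623)×376.29 = 141.86; final concentrate = 1701.3 kg/s.
H2SO4 fraction = 1559.4/1701.3 = 0.917.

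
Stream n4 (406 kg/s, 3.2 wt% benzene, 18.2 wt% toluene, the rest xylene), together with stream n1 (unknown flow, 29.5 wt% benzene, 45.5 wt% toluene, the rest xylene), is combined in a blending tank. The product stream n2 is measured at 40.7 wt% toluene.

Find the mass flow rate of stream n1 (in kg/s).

1903 kg/s

Let n1 be the unknown flow. Total out = 406 + n1.
toluene balance: 73.892 + 0.455·n1 = 0.407·(406 + n1)
(0.455 − 0.407)·n1 = 0.407×406 − 73.892 = 91.35
n1 = 91.35 / 0.048 = 1903.1 kg/s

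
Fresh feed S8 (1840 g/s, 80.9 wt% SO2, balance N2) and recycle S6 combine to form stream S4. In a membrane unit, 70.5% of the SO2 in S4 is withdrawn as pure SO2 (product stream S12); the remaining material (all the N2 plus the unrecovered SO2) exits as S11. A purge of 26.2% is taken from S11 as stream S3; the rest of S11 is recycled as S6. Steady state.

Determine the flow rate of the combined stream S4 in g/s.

N2 enters only via S8 and leaves only via the purge: 1840×0.191 = 0.262×(N2 in S11), and the membrane unit passes all N2, so N2 in S4 = N2 in S11 = 1341.4 g/s.
SO2 in S4: m_A = 1840×0.809 + (1−0.262)·(1−0.705)·m_A, so m_A = 1488.6/0.7823 = 1902.8 g/s.
S4 = 1902.8 + 1341.4 = 3244.2 g/s.

3244 g/s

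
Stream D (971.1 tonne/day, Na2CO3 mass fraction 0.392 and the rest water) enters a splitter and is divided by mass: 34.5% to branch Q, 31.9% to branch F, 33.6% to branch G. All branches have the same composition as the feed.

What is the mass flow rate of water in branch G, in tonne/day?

198.4 tonne/day

Branch G total = 0.336×971.1 = 326.29 tonne/day.
water in G = 0.608×326.29 = 198.38 tonne/day.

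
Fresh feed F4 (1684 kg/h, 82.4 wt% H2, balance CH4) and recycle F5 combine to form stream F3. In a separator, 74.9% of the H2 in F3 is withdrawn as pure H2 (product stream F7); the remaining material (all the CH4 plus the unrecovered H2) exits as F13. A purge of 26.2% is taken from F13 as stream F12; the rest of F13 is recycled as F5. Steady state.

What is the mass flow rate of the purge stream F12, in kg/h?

408.4 kg/h

CH4 enters only via F4 and leaves only via the purge: 1684×0.176 = 0.262×(CH4 in F13), and the separator passes all CH4, so CH4 in F3 = CH4 in F13 = 1131.2 kg/h.
H2 in F3: m_A = 1684×0.824 + (1−0.262)·(1−0.749)·m_A, so m_A = 1387.6/0.8148 = 1703.1 kg/h.
F13 = (1−0.749)×1703.1 + 1131.2 = 1558.7 kg/h.
Purge F12 = 0.262×1558.7 = 408.38 kg/h.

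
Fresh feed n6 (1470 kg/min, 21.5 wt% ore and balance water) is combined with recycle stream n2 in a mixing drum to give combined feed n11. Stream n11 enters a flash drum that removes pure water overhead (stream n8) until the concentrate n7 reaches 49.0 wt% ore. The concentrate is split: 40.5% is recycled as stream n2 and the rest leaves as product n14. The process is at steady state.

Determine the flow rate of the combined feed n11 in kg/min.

1909 kg/min

Overall ore balance (none leaves overhead): ore in fresh feed = ore in product, i.e. 1470×0.215 = (1−0.405)·n7·0.490.
n7 = 316.05/(0.490×0.595) = 1084 kg/min.
Recycle n2 = 0.405×1084 = 439.03 kg/min.
Combined feed n11 = 1470 + 439.03 = 1909 kg/min.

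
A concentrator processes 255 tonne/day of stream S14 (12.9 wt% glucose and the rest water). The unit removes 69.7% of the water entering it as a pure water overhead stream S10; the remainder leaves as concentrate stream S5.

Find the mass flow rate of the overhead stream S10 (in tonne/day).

154.8 tonne/day

water entering = 255×0.871 = 222.1 tonne/day; overhead removed = 0.697×222.1 = 154.81 tonne/day.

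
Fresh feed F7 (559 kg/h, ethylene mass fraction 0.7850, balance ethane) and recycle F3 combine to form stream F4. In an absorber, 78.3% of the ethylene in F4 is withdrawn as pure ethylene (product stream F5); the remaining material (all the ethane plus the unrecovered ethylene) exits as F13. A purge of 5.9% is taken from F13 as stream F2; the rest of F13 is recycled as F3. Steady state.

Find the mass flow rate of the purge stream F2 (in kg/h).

127.2 kg/h

ethane enters only via F7 and leaves only via the purge: 559×0.215 = 0.059×(ethane in F13), and the absorber passes all ethane, so ethane in F4 = ethane in F13 = 2037 kg/h.
ethylene in F4: m_A = 559×0.785 + (1−0.059)·(1−0.783)·m_A, so m_A = 438.81/0.7958 = 551.41 kg/h.
F13 = (1−0.783)×551.41 + 2037 = 2156.7 kg/h.
Purge F2 = 0.059×2156.7 = 127.24 kg/h.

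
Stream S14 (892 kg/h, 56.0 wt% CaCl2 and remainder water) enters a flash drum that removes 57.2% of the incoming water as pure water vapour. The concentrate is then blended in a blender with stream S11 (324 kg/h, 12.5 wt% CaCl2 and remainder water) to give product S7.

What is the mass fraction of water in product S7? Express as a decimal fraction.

0.455

Vapour removed = 0.572×0.440×892 = 224.5 kg/h; concentrate = 667.5 kg/h.
water reaching the mixer = 167.98 (from concentrate) + 324×0.875 = 451.48 kg/h.
Product flow = 667.5 + 324 = 991.5 kg/h; water fraction = 0.455.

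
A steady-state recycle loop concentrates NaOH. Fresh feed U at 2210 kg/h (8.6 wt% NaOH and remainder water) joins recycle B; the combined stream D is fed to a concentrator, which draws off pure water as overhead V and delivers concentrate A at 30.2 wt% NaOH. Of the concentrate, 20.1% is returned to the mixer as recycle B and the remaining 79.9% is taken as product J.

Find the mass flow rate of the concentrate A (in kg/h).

787.7 kg/h

Overall NaOH balance (none leaves overhead): NaOH in fresh feed = NaOH in product, i.e. 2210×0.086 = (1−0.201)·A·0.302.
A = 190.06/(0.302×0.799) = 787.66 kg/h.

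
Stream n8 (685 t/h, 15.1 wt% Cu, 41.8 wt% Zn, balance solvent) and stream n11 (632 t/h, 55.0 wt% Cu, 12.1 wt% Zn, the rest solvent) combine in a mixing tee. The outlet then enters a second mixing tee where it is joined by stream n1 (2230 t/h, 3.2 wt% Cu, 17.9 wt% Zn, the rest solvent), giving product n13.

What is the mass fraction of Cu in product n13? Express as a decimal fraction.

Overall, product flow = 3547 t/h.
Cu in = 685×0.151 + 632×0.550 + 2230×0.032 = 522.39 t/h.
Cu fraction in n13 = 0.147.

0.147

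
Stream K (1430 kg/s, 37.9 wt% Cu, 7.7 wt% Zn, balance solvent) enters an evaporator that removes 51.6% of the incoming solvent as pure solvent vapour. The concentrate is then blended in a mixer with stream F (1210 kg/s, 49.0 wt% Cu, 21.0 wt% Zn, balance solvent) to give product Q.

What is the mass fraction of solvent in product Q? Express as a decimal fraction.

0.330

Vapour removed = 0.516×0.544×1430 = 401.41 kg/s; concentrate = 1028.6 kg/s.
solvent reaching the mixer = 376.51 (from concentrate) + 1210×0.300 = 739.51 kg/s.
Product flow = 1028.6 + 1210 = 2238.6 kg/s; solvent fraction = 0.330.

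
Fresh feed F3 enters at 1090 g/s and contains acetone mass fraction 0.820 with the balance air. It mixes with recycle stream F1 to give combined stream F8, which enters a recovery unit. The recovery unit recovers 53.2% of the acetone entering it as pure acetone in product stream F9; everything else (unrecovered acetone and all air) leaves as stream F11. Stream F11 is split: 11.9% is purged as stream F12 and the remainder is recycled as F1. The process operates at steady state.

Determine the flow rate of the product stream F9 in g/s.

acetone in F8: m_A = 1090×0.820 + (1−0.119)·(1−0.532)·m_A, so m_A = 893.8/0.5877 = 1520.9 g/s.
Product F9 = 0.532×1520.9 = 809.1 g/s.

809.1 g/s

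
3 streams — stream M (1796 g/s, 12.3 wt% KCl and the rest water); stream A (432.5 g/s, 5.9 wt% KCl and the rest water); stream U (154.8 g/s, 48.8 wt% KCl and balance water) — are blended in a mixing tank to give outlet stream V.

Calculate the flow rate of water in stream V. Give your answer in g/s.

2061 g/s

water out = water in = 1796×0.877 + 432.5×0.941 + 154.8×0.512 = 2061.3 g/s.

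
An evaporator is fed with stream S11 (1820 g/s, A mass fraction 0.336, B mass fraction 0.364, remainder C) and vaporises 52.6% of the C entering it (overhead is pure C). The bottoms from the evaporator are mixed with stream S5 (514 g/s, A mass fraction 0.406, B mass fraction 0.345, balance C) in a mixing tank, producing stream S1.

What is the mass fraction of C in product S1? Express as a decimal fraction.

Vapour removed = 0.526×0.300×1820 = 287.2 g/s; concentrate = 1532.8 g/s.
C reaching the mixer = 258.8 (from concentrate) + 514×0.249 = 386.79 g/s.
Product flow = 1532.8 + 514 = 2046.8 g/s; C fraction = 0.189.

0.189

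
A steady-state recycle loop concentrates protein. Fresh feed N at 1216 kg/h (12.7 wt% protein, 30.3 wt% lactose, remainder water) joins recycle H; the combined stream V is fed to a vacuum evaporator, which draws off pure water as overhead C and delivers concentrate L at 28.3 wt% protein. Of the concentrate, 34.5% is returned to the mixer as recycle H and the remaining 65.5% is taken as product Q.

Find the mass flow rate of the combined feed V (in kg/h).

Overall protein balance (none leaves overhead): protein in fresh feed = protein in product, i.e. 1216×0.127 = (1−0.345)·L·0.283.
L = 154.43/(0.283×0.655) = 833.12 kg/h.
Recycle H = 0.345×833.12 = 287.43 kg/h.
Combined feed V = 1216 + 287.43 = 1503.4 kg/h.

1503 kg/h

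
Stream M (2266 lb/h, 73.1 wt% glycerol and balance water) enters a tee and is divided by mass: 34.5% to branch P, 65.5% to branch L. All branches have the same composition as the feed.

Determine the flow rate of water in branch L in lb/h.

Branch L total = 0.655×2266 = 1484.2 lb/h.
water in L = 0.269×1484.2 = 399.26 lb/h.

399.3 lb/h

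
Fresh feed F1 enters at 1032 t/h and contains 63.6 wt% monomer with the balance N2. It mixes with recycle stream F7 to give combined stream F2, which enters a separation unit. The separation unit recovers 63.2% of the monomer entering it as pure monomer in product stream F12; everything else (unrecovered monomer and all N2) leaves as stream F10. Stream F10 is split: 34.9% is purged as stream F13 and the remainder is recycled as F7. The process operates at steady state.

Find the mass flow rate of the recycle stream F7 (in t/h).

907.5 t/h

N2 enters only via F1 and leaves only via the purge: 1032×0.364 = 0.349×(N2 in F10), and the separation unit passes all N2, so N2 in F2 = N2 in F10 = 1076.4 t/h.
monomer in F2: m_A = 1032×0.636 + (1−0.349)·(1−0.632)·m_A, so m_A = 656.35/0.7604 = 863.13 t/h.
F10 = (1−0.632)×863.13 + 1076.4 = 1394 t/h.
Recycle F7 = (1−0.349)×1394 = 907.49 t/h.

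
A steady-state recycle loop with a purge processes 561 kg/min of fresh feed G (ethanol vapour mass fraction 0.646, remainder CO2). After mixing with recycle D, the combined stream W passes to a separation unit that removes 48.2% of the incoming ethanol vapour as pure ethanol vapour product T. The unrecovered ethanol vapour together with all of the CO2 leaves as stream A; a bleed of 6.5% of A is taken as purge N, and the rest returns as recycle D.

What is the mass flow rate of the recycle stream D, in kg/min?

CO2 enters only via G and leaves only via the purge: 561×0.354 = 0.065×(CO2 in A), and the separation unit passes all CO2, so CO2 in W = CO2 in A = 3055.3 kg/min.
ethanol vapour in W: m_A = 561×0.646 + (1−0.065)·(1−0.482)·m_A, so m_A = 362.41/0.5157 = 702.79 kg/min.
A = (1−0.482)×702.79 + 3055.3 = 3419.3 kg/min.
Recycle D = (1−0.065)×3419.3 = 3197.1 kg/min.

3197 kg/min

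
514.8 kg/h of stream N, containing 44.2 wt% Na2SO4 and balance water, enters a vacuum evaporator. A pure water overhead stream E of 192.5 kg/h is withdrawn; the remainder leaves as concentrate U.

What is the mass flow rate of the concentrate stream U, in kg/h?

Concentrate = 514.8 − 192.5 = 322.3 kg/h.

322.3 kg/h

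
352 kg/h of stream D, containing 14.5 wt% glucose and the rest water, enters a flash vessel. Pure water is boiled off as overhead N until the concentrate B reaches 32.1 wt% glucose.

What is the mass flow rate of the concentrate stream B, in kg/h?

159 kg/h

glucose is conserved: 352×0.145 = 51.04 kg/h all reports to the concentrate.
Concentrate = 51.04/(target fraction) = 159 kg/h.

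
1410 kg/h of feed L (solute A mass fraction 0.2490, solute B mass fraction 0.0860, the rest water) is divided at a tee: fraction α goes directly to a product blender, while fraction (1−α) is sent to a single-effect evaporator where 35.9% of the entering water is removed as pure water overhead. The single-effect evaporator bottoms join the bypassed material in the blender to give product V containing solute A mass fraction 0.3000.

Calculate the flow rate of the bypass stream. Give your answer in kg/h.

406 kg/h

All 1410×0.249 = 351.09 kg/h of solute A reaches V, so V = 351.09/0.300 = 1170.3 kg/h and vapour = 239.7 kg/h.
The evaporator receives (1−α)·1410 of feed at 0.665 water and removes 0.359 of that water:
0.359×0.665×(1−α)×1410 = 239.7
(1−α) = 239.7/336.62 = 0.7121;  α = 0.2879.
Bypass flow = 0.2879×1410 = 405.96 kg/h.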